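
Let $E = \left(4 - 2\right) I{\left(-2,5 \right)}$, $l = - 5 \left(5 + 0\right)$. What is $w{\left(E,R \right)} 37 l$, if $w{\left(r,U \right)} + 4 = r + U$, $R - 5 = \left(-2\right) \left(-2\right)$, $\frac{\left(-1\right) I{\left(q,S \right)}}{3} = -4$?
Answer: $-26825$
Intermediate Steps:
$I{\left(q,S \right)} = 12$ ($I{\left(q,S \right)} = \left(-3\right) \left(-4\right) = 12$)
$l = -25$ ($l = \left(-5\right) 5 = -25$)
$R = 9$ ($R = 5 - -4 = 5 + 4 = 9$)
$E = 24$ ($E = \left(4 - 2\right) 12 = 2 \cdot 12 = 24$)
$w{\left(r,U \right)} = -4 + U + r$ ($w{\left(r,U \right)} = -4 + \left(r + U\right) = -4 + \left(U + r\right) = -4 + U + r$)
$w{\left(E,R \right)} 37 l = \left(-4 + 9 + 24\right) 37 \left(-25\right) = 29 \cdot 37 \left(-25\right) = 1073 \left(-25\right) = -26825$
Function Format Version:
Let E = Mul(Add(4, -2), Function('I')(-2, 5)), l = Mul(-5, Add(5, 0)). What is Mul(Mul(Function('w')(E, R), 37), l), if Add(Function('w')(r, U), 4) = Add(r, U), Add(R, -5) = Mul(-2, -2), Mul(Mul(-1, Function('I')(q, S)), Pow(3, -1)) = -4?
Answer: -26825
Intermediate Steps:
Function('I')(q, S) = 12 (Function('I')(q, S) = Mul(-3, -4) = 12)
l = -25 (l = Mul(-5, 5) = -25)
R = 9 (R = Add(5, Mul(-2, -2)) = Add(5, 4) = 9)
E = 24 (E = Mul(Add(4, -2), 12) = Mul(2, 12) = 24)
Function('w')(r, U) = Add(-4, U, r) (Function('w')(r, U) = Add(-4, Add(r, U)) = Add(-4, Add(U, r)) = Add(-4, U, r))
Mul(Mul(Function('w')(E, R), 37), l) = Mul(Mul(Add(-4, 9, 24), 37), -25) = Mul(Mul(29, 37), -25) = Mul(1073, -25) = -26825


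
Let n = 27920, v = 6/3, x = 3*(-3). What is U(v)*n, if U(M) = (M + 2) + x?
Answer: -139600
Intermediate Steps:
x = -9
v = 2 (v = 6*(1/3) = 2)
U(M) = -7 + M (U(M) = (M + 2) - 9 = (2 + M) - 9 = -7 + M)
U(v)*n = (-7 + 2)*27920 = -5*27920 = -139600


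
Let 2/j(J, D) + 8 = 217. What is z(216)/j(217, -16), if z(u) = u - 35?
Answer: 37829/2 ≈ 18915.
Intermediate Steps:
j(J, D) = 2/209 (j(J, D) = 2/(-8 + 217) = 2/209)
z(u) = -35 + u
z(216)/j(217, -16) = (-35 + 216)/(2/209) = 181*(209/2) = 37829/2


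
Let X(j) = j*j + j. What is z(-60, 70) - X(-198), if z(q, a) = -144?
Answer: -39150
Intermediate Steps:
X(j) = j + j² (X(j) = j² + j = j + j²)
z(-60, 70) - X(-198) = -144 - (-198)*(1 - 198) = -144 - (-198)*(-197) = -144 - 1*39006 = -144 - 39006 = -39150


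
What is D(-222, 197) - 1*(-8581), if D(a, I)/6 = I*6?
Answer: 15673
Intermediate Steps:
D(a, I) = 36*I (D(a, I) = 6*(I*6) = 6*(6*I) = 36*I)
D(-222, 197) - 1*(-8581) = 36*197 - 1*(-8581) = 7092 + 8581 = 15673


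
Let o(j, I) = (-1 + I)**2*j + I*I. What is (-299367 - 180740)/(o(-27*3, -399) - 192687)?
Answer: 480107/12993486 ≈ 0.036950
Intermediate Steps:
o(j, I) = I**2 + j*(-1 + I)**2 (o(j, I) = j*(-1 + I)**2 + I**2 = I**2 + j*(-1 + I)**2)
(-299367 - 180740)/(o(-27*3, -399) - 192687) = (-299367 - 180740)/(((-399)**2 + (-27*3)*(-1 - 399)**2) - 192687) = -480107/((159201 - 81*(-400)**2) - 192687) = -480107/((159201 - 81*160000) - 192687) = -480107/((159201 - 12960000) - 192687) = -480107/(-12800799 - 192687) = -480107/(-12993486) = -480107*(-1/12993486) = 480107/12993486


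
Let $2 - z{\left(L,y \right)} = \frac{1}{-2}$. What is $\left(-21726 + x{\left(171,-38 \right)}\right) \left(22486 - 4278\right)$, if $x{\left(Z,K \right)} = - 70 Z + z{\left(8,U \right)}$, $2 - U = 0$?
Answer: $-613491248$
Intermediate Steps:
$U = 2$ ($U = 2 - 0 = 2 + 0 = 2$)
$z{\left(L,y \right)} = \frac{5}{2}$ ($z{\left(L,y \right)} = 2 - \frac{1}{-2} = 2 - - \frac{1}{2} = 2 + \frac{1}{2} = \frac{5}{2}$)
$x{\left(Z,K \right)} = \frac{5}{2} - 70 Z$ ($x{\left(Z,K \right)} = - 70 Z + \frac{5}{2} = \frac{5}{2} - 70 Z$)
$\left(-21726 + x{\left(171,-38 \right)}\right) \left(22486 - 4278\right) = \left(-21726 + \left(\frac{5}{2} - 11970\right)\right) \left(22486 - 4278\right) = \left(-21726 + \left(\frac{5}{2} - 11970\right)\right) 18208 = \left(-21726 - \frac{23935}{2}\right) 18208 = \left(- \frac{67387}{2}\right) 18208 = -613491248$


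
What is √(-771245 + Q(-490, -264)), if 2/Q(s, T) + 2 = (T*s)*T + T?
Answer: I*√224878017056945634858/17075653 ≈ 878.21*I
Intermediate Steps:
Q(s, T) = 2/(-2 + T + s*T²) (Q(s, T) = 2/(-2 + ((T*s)*T + T)) = 2/(-2 + (s*T² + T)) = 2/(-2 + (T + s*T²)) = 2/(-2 + T + s*T²))
√(-771245 + Q(-490, -264)) = √(-771245 + 2/(-2 - 264 - 490*(-264)²)) = √(-771245 + 2/(-2 - 264 - 490*69696)) = √(-771245 + 2/(-2 - 264 - 34151040)) = √(-771245 + 2/(-34151306)) = √(-771245 + 2*(-1/34151306)) = √(-771245 - 1/17075653) = √(-13169511997986/17075653) = I*√224878017056945634858/17075653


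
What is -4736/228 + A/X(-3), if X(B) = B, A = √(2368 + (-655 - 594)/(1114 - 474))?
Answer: -1184/57 - √15142710/240 ≈ -36.986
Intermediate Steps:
A = √15142710/80 (A = √(2368 - 1249/640) = √(1514271/640) = √15142710/80 ≈ 48.642)
-4736/228 + A/X(-3) = -4736/228 + (√15142710/80)/(-3) = -4736*1/228 + (√15142710/80)*(-⅓) = -1184/57 - √15142710/240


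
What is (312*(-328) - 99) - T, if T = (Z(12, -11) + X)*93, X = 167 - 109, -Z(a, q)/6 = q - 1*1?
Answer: -114525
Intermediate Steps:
Z(a, q) = 6 - 6*q (Z(a, q) = -6*(q - 1*1) = -6*(q - 1) = -6*(-1 + q) = 6 - 6*q)
X = 58
T = 12090 (T = ((6 - 6*(-11)) + 58)*93 = ((6 + 66) + 58)*93 = (72 + 58)*93 = 130*93 = 12090)
(312*(-328) - 99) - T = (312*(-328) - 99) - 1*12090 = (-102336 - 99) - 12090 = -102435 - 12090 = -114525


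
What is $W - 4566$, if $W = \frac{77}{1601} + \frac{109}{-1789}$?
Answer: $- \frac{13077923730}{2864189} \approx -4566.0$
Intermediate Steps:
$W = - \frac{36756}{2864189}$ ($W = 77 \cdot \frac{1}{1601} + 109 \left(- \frac{1}{1789}\right) = \frac{77}{1601} - \frac{109}{1789} = - \frac{36756}{2864189} \approx -0.012833$)
$W - 4566 = - \frac{36756}{2864189} - 4566 = - \frac{13077923730}{2864189}$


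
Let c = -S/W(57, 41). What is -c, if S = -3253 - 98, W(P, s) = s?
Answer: -3351/41 ≈ -81.732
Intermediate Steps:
S = -3351
c = 3351/41 (c = -(-3351)/41 = -1*(-3351/41) = 3351/41 ≈ 81.732)
-c = -1*3351/41 = -3351/41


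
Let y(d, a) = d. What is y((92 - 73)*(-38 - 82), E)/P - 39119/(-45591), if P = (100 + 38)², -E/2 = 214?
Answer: 5935507/8039213 ≈ 0.73832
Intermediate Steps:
E = -428 (E = -2*214 = -428)
P = 19044 (P = 138² = 19044)
y((92 - 73)*(-38 - 82), E)/P - 39119/(-45591) = ((92 - 73)*(-38 - 82))/19044 - 39119/(-45591) = (19*(-120))*(1/19044) - 39119*(-1/45591) = -2280*1/19044 + 39119/45591 = -190/1587 + 39119/45591 = 5935507/8039213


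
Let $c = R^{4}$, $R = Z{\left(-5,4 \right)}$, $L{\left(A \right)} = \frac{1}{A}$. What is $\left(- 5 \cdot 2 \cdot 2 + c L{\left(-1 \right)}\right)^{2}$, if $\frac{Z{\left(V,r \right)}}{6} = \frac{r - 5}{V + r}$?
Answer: $1731856$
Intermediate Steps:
$Z{\left(V,r \right)} = \frac{6 \left(-5 + r\right)}{V + r}$ ($Z{\left(V,r \right)} = 6 \frac{r - 5}{V + r} = 6 \frac{-5 + r}{V + r} = \frac{6 \left(-5 + r\right)}{V + r}$)
$R = 6$ ($R = \frac{6 \left(-5 + 4\right)}{-5 + 4} = 6 \frac{1}{-1} \left(-1\right) = 6 \left(-1\right) \left(-1\right) = 6$)
$c = 1296$ ($c = 6^{4} = 1296$)
$\left(- 5 \cdot 2 \cdot 2 + c L{\left(-1 \right)}\right)^{2} = \left(- 5 \cdot 2 \cdot 2 + \frac{1296}{-1}\right)^{2} = \left(\left(-5\right) 4 + 1296 \left(-1\right)\right)^{2} = \left(-20 - 1296\right)^{2} = \left(-1316\right)^{2} = 1731856$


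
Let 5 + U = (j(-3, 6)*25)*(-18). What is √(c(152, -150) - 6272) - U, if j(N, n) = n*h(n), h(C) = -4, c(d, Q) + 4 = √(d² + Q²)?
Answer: -10795 + I*√(6276 - 2*√11401) ≈ -10795.0 + 77.862*I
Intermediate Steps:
c(d, Q) = -4 + √(Q² + d²) (c(d, Q) = -4 + √(d² + Q²) = -4 + √(Q² + d²))
j(N, n) = -4*n (j(N, n) = n*(-4) = -4*n)
U = 10795 (U = -5 + (-4*6*25)*(-18) = -5 - 24*25*(-18) = -5 - 600*(-18) = -5 + 10800 = 10795)
√(c(152, -150) - 6272) - U = √((-4 + √((-150)² + 152²)) - 6272) - 1*10795 = √((-4 + √(22500 + 23104)) - 6272) - 10795 = √((-4 + √45604) - 6272) - 10795 = √((-4 + 2*√11401) - 6272) - 10795 = √(-6276 + 2*√11401) - 10795 = -10795 + √(-6276 + 2*√11401)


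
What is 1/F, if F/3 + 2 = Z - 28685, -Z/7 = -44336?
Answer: 1/844995 ≈ 1.1834e-6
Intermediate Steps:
Z = 310352 (Z = -7*(-44336) = 310352)
F = 844995 (F = -6 + 3*(310352 - 28685) = -6 + 3*281667 = -6 + 845001 = 844995)
1/F = 1/844995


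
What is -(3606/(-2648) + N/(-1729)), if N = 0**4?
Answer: 1803/1324 ≈ 1.3618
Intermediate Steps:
N = 0
-(3606/(-2648) + N/(-1729)) = -(3606/(-2648) + 0/(-1729)) = -(3606*(-1/2648) + 0*(-1/1729)) = -(-1803/1324 + 0) = -1*(-1803/1324) = 1803/1324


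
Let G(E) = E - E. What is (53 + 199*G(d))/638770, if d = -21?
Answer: 53/638770 ≈ 8.2972e-5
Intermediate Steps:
G(E) = 0
(53 + 199*G(d))/638770 = (53 + 199*0)/638770 = (53 + 0)*(1/638770) = 53*(1/638770) = 53/638770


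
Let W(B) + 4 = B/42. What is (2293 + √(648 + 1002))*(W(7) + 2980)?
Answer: 40946101/6 + 89285*√66/6 ≈ 6.9452e+6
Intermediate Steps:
W(B) = -4 + B/42
(2293 + √(648 + 1002))*(W(7) + 2980) = (2293 + √(648 + 1002))*((-4 + (1/42)*7) + 2980) = (2293 + √1650)*((-4 + ⅙) + 2980) = (2293 + 5*√66)*(-23/6 + 2980) = (2293 + 5*√66)*(17857/6) = 40946101/6 + 89285*√66/6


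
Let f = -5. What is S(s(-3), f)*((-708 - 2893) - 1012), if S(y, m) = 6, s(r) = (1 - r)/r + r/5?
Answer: -27678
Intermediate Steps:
s(r) = r/5 + (1 - r)/r (s(r) = (1 - r)/r + r*(⅕) = (1 - r)/r + r/5 = r/5 + (1 - r)/r)
S(s(-3), f)*((-708 - 2893) - 1012) = 6*((-708 - 2893) - 1012) = 6*(-3601 - 1012) = 6*(-4613) = -27678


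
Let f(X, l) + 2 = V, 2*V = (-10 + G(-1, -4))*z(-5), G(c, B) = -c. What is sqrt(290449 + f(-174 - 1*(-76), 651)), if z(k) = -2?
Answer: 2*sqrt(72614) ≈ 538.94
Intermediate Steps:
V = 9 (V = ((-10 - 1*(-1))*(-2))/2 = ((-10 + 1)*(-2))/2 = (-9*(-2))/2 = (1/2)*18 = 9)
f(X, l) = 7 (f(X, l) = -2 + 9 = 7)
sqrt(290449 + f(-174 - 1*(-76), 651)) = sqrt(290449 + 7) = sqrt(290456) = 2*sqrt(72614)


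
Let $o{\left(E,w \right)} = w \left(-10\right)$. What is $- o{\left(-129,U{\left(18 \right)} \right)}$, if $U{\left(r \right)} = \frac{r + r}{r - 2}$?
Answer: $\frac{45}{2} \approx 22.5$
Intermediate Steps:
$U{\left(r \right)} = \frac{2 r}{-2 + r}$
$o{\left(E,w \right)} = - 10 w$
$- o{\left(-129,U{\left(18 \right)} \right)} = - \left(-10\right) 2 \cdot 18 \frac{1}{-2 + 18} = - \left(-10\right) 2 \cdot 18 \cdot \frac{1}{16} = - \frac{\left(-10\right) 9}{4} = \left(-1\right) \left(- \frac{45}{2}\right) = \frac{45}{2}$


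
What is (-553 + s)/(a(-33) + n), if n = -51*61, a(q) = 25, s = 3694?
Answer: -3141/3086 ≈ -1.0178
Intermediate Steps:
n = -3111
(-553 + s)/(a(-33) + n) = (-553 + 3694)/(25 - 3111) = 3141/(-3086) = 3141*(-1/3086) = -3141/3086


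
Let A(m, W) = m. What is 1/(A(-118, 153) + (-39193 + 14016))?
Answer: -1/25295 ≈ -3.9533e-5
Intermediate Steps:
1/(A(-118, 153) + (-39193 + 14016)) = 1/(-118 + (-39193 + 14016)) = 1/(-118 - 25177) = 1/(-25295) = -1/25295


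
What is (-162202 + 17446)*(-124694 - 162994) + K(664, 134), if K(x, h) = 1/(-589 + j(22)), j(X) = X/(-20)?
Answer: 245744572919318/5901 ≈ 4.1645e+10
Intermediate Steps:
j(X) = -X/20 (j(X) = X*(-1/20) = -X/20)
K(x, h) = -10/5901 (K(x, h) = 1/(-589 - 1/20*22) = 1/(-589 - 11/10) = 1/(-5901/10) = -10/5901)
(-162202 + 17446)*(-124694 - 162994) + K(664, 134) = (-162202 + 17446)*(-124694 - 162994) - 10/5901 = -144756*(-287688) - 10/5901 = 41644564128 - 10/5901 = 245744572919318/5901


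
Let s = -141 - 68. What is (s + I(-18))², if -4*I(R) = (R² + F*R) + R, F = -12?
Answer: 461041/4 ≈ 1.1526e+5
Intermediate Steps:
I(R) = -R²/4 + 11*R/4 (I(R) = -((R² - 12*R) + R)/4 = -(R² - 11*R)/4 = -R²/4 + 11*R/4)
s = -209
(s + I(-18))² = (-209 + (¼)*(-18)*(11 - 1*(-18)))² = (-209 + (¼)*(-18)*(11 + 18))² = (-209 + (¼)*(-18)*29)² = (-209 - 261/2)² = (-679/2)² = 461041/4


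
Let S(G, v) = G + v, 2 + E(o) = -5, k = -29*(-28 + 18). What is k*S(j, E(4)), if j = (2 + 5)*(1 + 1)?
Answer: 2030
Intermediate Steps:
j = 14 (j = 7*2 = 14)
k = 290 (k = -29*(-10) = 290)
E(o) = -7 (E(o) = -2 - 5 = -7)
k*S(j, E(4)) = 290*(14 - 7) = 290*7 = 2030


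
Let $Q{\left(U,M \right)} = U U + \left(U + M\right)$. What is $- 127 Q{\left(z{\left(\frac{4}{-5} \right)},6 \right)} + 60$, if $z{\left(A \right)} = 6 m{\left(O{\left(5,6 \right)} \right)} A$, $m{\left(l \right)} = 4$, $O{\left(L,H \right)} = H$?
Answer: $- \frac{1127022}{25} \approx -45081.0$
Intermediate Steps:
$z{\left(A \right)} = 24 A$ ($z{\left(A \right)} = 6 \cdot 4 A = 24 A$)
$Q{\left(U,M \right)} = M + U + U^{2}$ ($Q{\left(U,M \right)} = U^{2} + \left(M + U\right) = M + U + U^{2}$)
$- 127 Q{\left(z{\left(\frac{4}{-5} \right)},6 \right)} + 60 = - 127 \left(6 + 24 \frac{4}{-5} + \left(24 \frac{4}{-5}\right)^{2}\right) + 60 = - 127 \left(6 + 24 \cdot 4 \left(- \frac{1}{5}\right) + \left(24 \cdot 4 \left(- \frac{1}{5}\right)\right)^{2}\right) + 60 = - 127 \left(6 + 24 \left(- \frac{4}{5}\right) + \left(24 \left(- \frac{4}{5}\right)\right)^{2}\right) + 60 = - 127 \left(6 - \frac{96}{5} + \left(- \frac{96}{5}\right)^{2}\right) + 60 = - 127 \left(6 - \frac{96}{5} + \frac{9216}{25}\right) + 60 = \left(-127\right) \frac{8886}{25} + 60 = - \frac{1128522}{25} + 60 = - \frac{1127022}{25}$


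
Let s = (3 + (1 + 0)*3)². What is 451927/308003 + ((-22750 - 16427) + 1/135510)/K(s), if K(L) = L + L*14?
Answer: -1602079570482007/22538242726200 ≈ -71.083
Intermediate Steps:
s = 36 (s = (3 + 1*3)² = (3 + 3)² = 6² = 36)
K(L) = 15*L (K(L) = L + 14*L = 15*L)
451927/308003 + ((-22750 - 16427) + 1/135510)/K(s) = 451927/308003 + ((-22750 - 16427) + 1/135510)/((15*36)) = 451927*(1/308003) + (-39177 + 1/135510)/540 = 451927/308003 - 5308875269/135510*1/540 = 451927/308003 - 5308875269/73175400 = -1602079570482007/22538242726200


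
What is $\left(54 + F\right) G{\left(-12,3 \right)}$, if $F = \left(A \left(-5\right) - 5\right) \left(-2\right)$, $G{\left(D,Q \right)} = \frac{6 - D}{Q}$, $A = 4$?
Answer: $624$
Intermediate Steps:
$G{\left(D,Q \right)} = \frac{6 - D}{Q}$
$F = 50$ ($F = \left(4 \left(-5\right) - 5\right) \left(-2\right) = \left(-20 - 5\right) \left(-2\right) = \left(-25\right) \left(-2\right) = 50$)
$\left(54 + F\right) G{\left(-12,3 \right)} = \left(54 + 50\right) \frac{6 - -12}{3} = 104 \frac{6 + 12}{3} = 104 \cdot \frac{1}{3} \cdot 18 = 104 \cdot 6 = 624$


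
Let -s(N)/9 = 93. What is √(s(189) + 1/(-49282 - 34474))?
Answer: I*√1467902902847/41878 ≈ 28.931*I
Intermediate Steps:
s(N) = -837 (s(N) = -9*93 = -837)
√(s(189) + 1/(-49282 - 34474)) = √(-837 + 1/(-49282 - 34474)) = √(-837 + 1/(-83756)) = √(-837 - 1/83756) = √(-70103773/83756) = I*√1467902902847/41878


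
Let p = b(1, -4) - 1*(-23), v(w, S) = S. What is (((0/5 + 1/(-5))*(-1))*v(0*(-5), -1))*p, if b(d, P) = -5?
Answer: -18/5 ≈ -3.6000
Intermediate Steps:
p = 18 (p = -5 - 1*(-23) = -5 + 23 = 18)
(((0/5 + 1/(-5))*(-1))*v(0*(-5), -1))*p = (((0/5 + 1/(-5))*(-1))*(-1))*18 = (((0*(⅕) + 1*(-⅕))*(-1))*(-1))*18 = (((0 - ⅕)*(-1))*(-1))*18 = (-⅕*(-1)*(-1))*18 = ((⅕)*(-1))*18 = -⅕*18 = -18/5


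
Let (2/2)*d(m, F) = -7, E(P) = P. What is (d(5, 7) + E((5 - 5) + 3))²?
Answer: 16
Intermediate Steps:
d(m, F) = -7
(d(5, 7) + E((5 - 5) + 3))² = (-7 + ((5 - 5) + 3))² = (-7 + (0 + 3))² = (-7 + 3)² = (-4)² = 16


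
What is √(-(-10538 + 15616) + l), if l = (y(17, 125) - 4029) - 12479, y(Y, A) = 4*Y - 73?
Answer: 3*I*√2399 ≈ 146.94*I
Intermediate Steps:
y(Y, A) = -73 + 4*Y
l = -16513 (l = ((-73 + 4*17) - 4029) - 12479 = ((-73 + 68) - 4029) - 12479 = (-5 - 4029) - 12479 = -4034 - 12479 = -16513)
√(-(-10538 + 15616) + l) = √(-(-10538 + 15616) - 16513) = √(-1*5078 - 16513) = √(-5078 - 16513) = √(-21591) = 3*I*√2399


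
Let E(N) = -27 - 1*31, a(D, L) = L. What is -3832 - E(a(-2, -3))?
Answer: -3774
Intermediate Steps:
E(N) = -58 (E(N) = -27 - 31 = -58)
-3832 - E(a(-2, -3)) = -3832 - 1*(-58) = -3832 + 58 = -3774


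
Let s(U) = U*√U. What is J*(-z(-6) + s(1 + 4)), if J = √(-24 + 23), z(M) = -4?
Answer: I*(4 + 5*√5) ≈ 15.18*I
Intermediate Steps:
J = I (J = √(-1) = I ≈ 1.0*I)
s(U) = U^(3/2)
J*(-z(-6) + s(1 + 4)) = I*(-1*(-4) + (1 + 4)^(3/2)) = I*(4 + 5^(3/2)) = I*(4 + 5*√5)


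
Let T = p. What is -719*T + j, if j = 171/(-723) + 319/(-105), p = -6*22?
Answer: 2401564076/25305 ≈ 94905.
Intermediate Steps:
p = -132
T = -132
j = -82864/25305 (j = 171*(-1/723) + 319*(-1/105) = -57/241 - 319/105 = -82864/25305 ≈ -3.2746)
-719*T + j = -719*(-132) - 82864/25305 = 94908 - 82864/25305 = 2401564076/25305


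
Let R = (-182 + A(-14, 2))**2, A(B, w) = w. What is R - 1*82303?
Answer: -49903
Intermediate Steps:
R = 32400 (R = (-182 + 2)**2 = (-180)**2 = 32400)
R - 1*82303 = 32400 - 1*82303 = 32400 - 82303 = -49903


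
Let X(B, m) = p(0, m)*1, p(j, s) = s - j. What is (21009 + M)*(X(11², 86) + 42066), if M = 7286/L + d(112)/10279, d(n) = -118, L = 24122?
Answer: 109790245623540240/123975019 ≈ 8.8558e+8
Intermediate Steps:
M = 36023199/123975019 (M = 7286/24122 - 118/10279 = 7286*(1/24122) - 118*1/10279 = 3643/12061 - 118/10279 = 36023199/123975019 ≈ 0.29057)
X(B, m) = m (X(B, m) = (m - 1*0)*1 = (m + 0)*1 = m*1 = m)
(21009 + M)*(X(11², 86) + 42066) = (21009 + 36023199/123975019)*(86 + 42066) = (2604627197370/123975019)*42152 = 109790245623540240/123975019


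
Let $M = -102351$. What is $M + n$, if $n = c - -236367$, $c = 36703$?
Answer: $170719$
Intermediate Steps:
$n = 273070$ ($n = 36703 - -236367 = 36703 + 236367 = 273070$)
$M + n = -102351 + 273070 = 170719$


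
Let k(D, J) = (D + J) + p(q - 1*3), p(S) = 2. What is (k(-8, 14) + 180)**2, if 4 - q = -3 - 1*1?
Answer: 35344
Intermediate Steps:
q = 8 (q = 4 - (-3 - 1*1) = 4 - (-3 - 1) = 4 - 1*(-4) = 4 + 4 = 8)
k(D, J) = 2 + D + J (k(D, J) = (D + J) + 2 = 2 + D + J)
(k(-8, 14) + 180)**2 = ((2 - 8 + 14) + 180)**2 = (8 + 180)**2 = 188**2 = 35344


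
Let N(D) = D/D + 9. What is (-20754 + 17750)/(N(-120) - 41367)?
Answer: 3004/41357 ≈ 0.072636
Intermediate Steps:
N(D) = 10 (N(D) = 1 + 9 = 10)
(-20754 + 17750)/(N(-120) - 41367) = (-20754 + 17750)/(10 - 41367) = -3004/(-41357) = -3004*(-1/41357) = 3004/41357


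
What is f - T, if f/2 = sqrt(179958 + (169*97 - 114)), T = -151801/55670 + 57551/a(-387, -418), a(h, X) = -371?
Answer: 3260182341/20653570 + 2*sqrt(196237) ≈ 1043.8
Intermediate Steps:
T = -3260182341/20653570 (T = -151801/55670 + 57551/(-371) = -151801*1/55670 + 57551*(-1/371) = -151801/55670 - 57551/371 = -3260182341/20653570 ≈ -157.85)
f = 2*sqrt(196237) (f = 2*sqrt(179958 + (169*97 - 114)) = 2*sqrt(179958 + (16393 - 114)) = 2*sqrt(179958 + 16279) = 2*sqrt(196237) ≈ 885.97)
f - T = 2*sqrt(196237) - 1*(-3260182341/20653570) = 2*sqrt(196237) + 3260182341/20653570 = 3260182341/20653570 + 2*sqrt(196237)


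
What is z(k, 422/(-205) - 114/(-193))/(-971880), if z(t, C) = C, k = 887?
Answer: 14519/9613108050 ≈ 1.5103e-6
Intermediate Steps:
z(k, 422/(-205) - 114/(-193))/(-971880) = (422/(-205) - 114/(-193))/(-971880) = (422*(-1/205) - 114*(-1/193))*(-1/971880) = (-422/205 + 114/193)*(-1/971880) = -58076/39565*(-1/971880) = 14519/9613108050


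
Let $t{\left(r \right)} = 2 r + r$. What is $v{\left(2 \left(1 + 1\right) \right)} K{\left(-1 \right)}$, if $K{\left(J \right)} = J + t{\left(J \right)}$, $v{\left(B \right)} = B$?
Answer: $-16$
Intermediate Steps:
$t{\left(r \right)} = 3 r$
$K{\left(J \right)} = 4 J$ ($K{\left(J \right)} = J + 3 J = 4 J$)
$v{\left(2 \left(1 + 1\right) \right)} K{\left(-1 \right)} = 2 \left(1 + 1\right) 4 \left(-1\right) = 2 \cdot 2 \left(-4\right) = 4 \left(-4\right) = -16$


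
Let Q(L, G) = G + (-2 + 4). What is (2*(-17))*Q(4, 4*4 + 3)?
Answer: -714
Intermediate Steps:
Q(L, G) = 2 + G (Q(L, G) = G + 2 = 2 + G)
(2*(-17))*Q(4, 4*4 + 3) = (2*(-17))*(2 + (4*4 + 3)) = -34*(2 + (16 + 3)) = -34*(2 + 19) = -34*21 = -714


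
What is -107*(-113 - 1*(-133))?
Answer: -2140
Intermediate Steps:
-107*(-113 - 1*(-133)) = -107*(-113 + 133) = -107*20 = -2140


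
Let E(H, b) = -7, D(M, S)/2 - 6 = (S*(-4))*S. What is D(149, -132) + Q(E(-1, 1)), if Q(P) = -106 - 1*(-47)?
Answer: -139439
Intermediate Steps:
D(M, S) = 12 - 8*S² (D(M, S) = 12 + 2*((S*(-4))*S) = 12 + 2*((-4*S)*S) = 12 + 2*(-4*S²) = 12 - 8*S²)
Q(P) = -59 (Q(P) = -106 + 47 = -59)
D(149, -132) + Q(E(-1, 1)) = (12 - 8*(-132)²) - 59 = (12 - 8*17424) - 59 = (12 - 139392) - 59 = -139380 - 59 = -139439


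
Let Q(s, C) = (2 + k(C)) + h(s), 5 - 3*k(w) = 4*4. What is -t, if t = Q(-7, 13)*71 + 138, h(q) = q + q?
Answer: 2923/3 ≈ 974.33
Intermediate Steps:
h(q) = 2*q
k(w) = -11/3 (k(w) = 5/3 - 4*4/3 = 5/3 - 1/3*16 = 5/3 - 16/3 = -11/3)
Q(s, C) = -5/3 + 2*s (Q(s, C) = (2 - 11/3) + 2*s = -5/3 + 2*s)
t = -2923/3 (t = (-5/3 + 2*(-7))*71 + 138 = (-5/3 - 14)*71 + 138 = -47/3*71 + 138 = -3337/3 + 138 = -2923/3 ≈ -974.33)
-t = -1*(-2923/3) = 2923/3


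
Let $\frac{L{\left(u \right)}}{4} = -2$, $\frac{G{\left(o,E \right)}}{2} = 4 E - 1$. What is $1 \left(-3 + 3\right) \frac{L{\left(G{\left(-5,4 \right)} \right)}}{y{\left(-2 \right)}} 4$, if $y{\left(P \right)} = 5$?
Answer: $0$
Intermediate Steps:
$G{\left(o,E \right)} = -2 + 8 E$ ($G{\left(o,E \right)} = 2 \left(4 E - 1\right) = 2 \left(-1 + 4 E\right) = -2 + 8 E$)
$L{\left(u \right)} = -8$ ($L{\left(u \right)} = 4 \left(-2\right) = -8$)
$1 \left(-3 + 3\right) \frac{L{\left(G{\left(-5,4 \right)} \right)}}{y{\left(-2 \right)}} 4 = 1 \left(-3 + 3\right) \left(- \frac{8}{5}\right) 4 = 1 \cdot 0 \left(\left(-8\right) \frac{1}{5}\right) 4 = 0 \left(- \frac{8}{5}\right) 4 = 0 \cdot 4 = 0$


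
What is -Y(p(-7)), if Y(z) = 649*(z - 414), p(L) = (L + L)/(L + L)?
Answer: 268037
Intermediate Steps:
p(L) = 1 (p(L) = (2*L)/((2*L)) = (2*L)*(1/(2*L)) = 1)
Y(z) = -268686 + 649*z (Y(z) = 649*(-414 + z) = -268686 + 649*z)
-Y(p(-7)) = -(-268686 + 649*1) = -(-268686 + 649) = -1*(-268037) = 268037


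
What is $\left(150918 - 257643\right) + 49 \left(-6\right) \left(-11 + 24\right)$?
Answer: $-110547$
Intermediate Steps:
$\left(150918 - 257643\right) + 49 \left(-6\right) \left(-11 + 24\right) = -106725 - 3822 = -110547$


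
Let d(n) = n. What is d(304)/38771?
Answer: 304/38771 ≈ 0.0078409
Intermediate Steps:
d(304)/38771 = 304/38771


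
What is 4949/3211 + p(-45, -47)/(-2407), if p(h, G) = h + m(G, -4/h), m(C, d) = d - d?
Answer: 12056738/7728877 ≈ 1.5600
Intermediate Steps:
m(C, d) = 0
p(h, G) = h (p(h, G) = h + 0 = h)
4949/3211 + p(-45, -47)/(-2407) = 4949/3211 - 45/(-2407) = 4949*(1/3211) - 45*(-1/2407) = 4949/3211 + 45/2407 = 12056738/7728877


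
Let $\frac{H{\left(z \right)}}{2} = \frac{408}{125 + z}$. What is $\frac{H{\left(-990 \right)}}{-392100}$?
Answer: $\frac{68}{28263875} \approx 2.4059 \cdot 10^{-6}$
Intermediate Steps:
$H{\left(z \right)} = \frac{816}{125 + z}$ ($H{\left(z \right)} = 2 \frac{408}{125 + z} = \frac{816}{125 + z}$)
$\frac{H{\left(-990 \right)}}{-392100} = \frac{816 \frac{1}{125 - 990}}{-392100} = \frac{816}{-865} \left(- \frac{1}{392100}\right) = 816 \left(- \frac{1}{865}\right) \left(- \frac{1}{392100}\right) = \left(- \frac{816}{865}\right) \left(- \frac{1}{392100}\right) = \frac{68}{28263875}$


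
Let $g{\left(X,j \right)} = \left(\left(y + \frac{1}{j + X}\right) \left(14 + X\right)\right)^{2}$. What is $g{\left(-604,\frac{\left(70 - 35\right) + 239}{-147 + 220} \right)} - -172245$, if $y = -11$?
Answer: $\frac{20306631215173870}{480004281} \approx 4.2305 \cdot 10^{7}$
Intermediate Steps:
$g{\left(X,j \right)} = \left(-11 + \frac{1}{X + j}\right)^{2} \left(14 + X\right)^{2}$ ($g{\left(X,j \right)} = \left(\left(-11 + \frac{1}{j + X}\right) \left(14 + X\right)\right)^{2} = \left(\left(-11 + \frac{1}{X + j}\right) \left(14 + X\right)\right)^{2} = \left(-11 + \frac{1}{X + j}\right)^{2} \left(14 + X\right)^{2}$)
$g{\left(-604,\frac{\left(70 - 35\right) + 239}{-147 + 220} \right)} - -172245 = \frac{\left(14 - 604\right)^{2} \left(1 - -6644 - 11 \frac{\left(70 - 35\right) + 239}{-147 + 220}\right)^{2}}{\left(-604 + \frac{\left(70 - 35\right) + 239}{-147 + 220}\right)^{2}} - -172245 = \frac{\left(-590\right)^{2} \left(1 + 6644 - 11 \frac{35 + 239}{73}\right)^{2}}{\left(-604 + \frac{35 + 239}{73}\right)^{2}} + 172245 = \frac{348100 \left(1 + 6644 - 11 \cdot 274 \cdot \frac{1}{73}\right)^{2}}{\left(-604 + 274 \cdot \frac{1}{73}\right)^{2}} + 172245 = \frac{348100 \left(1 + 6644 - \frac{3014}{73}\right)^{2}}{\left(-604 + \frac{274}{73}\right)^{2}} + 172245 = \frac{348100 \left(1 + 6644 - \frac{3014}{73}\right)^{2}}{\frac{1920017124}{5329}} + 172245 = 348100 \cdot \frac{5329}{1920017124} \left(\frac{482071}{73}\right)^{2} + 172245 = 348100 \cdot \frac{5329}{1920017124} \cdot \frac{232392449041}{5329} + 172245 = \frac{20223952877793025}{480004281} + 172245 = \frac{20306631215173870}{480004281}$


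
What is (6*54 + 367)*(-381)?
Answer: -263271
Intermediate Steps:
(6*54 + 367)*(-381) = (324 + 367)*(-381) = 691*(-381) = -263271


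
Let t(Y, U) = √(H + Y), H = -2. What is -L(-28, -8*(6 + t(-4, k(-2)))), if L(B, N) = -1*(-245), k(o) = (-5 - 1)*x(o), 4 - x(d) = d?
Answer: -245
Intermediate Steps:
x(d) = 4 - d
k(o) = -24 + 6*o (k(o) = (-5 - 1)*(4 - o) = -6*(4 - o) = -24 + 6*o)
t(Y, U) = √(-2 + Y)
L(B, N) = 245
-L(-28, -8*(6 + t(-4, k(-2)))) = -1*245 = -245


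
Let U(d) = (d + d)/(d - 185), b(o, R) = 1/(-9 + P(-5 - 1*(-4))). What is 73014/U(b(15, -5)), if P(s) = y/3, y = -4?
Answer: 69825722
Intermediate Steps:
P(s) = -4/3
b(o, R) = -3/31 (b(o, R) = 1/(-9 - 4/3) = 1/(-31/3) = -3/31)
U(d) = 2*d/(-185 + d) (U(d) = (2*d)/(-185 + d) = 2*d/(-185 + d))
73014/U(b(15, -5)) = 73014/((2*(-3/31)/(-185 - 3/31))) = 73014/((2*(-3/31)/(-5738/31))) = 73014/((2*(-3/31)*(-31/5738))) = 73014/(3/2869) = 73014*(2869/3) = 69825722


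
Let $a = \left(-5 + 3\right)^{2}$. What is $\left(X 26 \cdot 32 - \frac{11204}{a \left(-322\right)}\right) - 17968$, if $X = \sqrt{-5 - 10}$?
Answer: $- \frac{5782895}{322} + 832 i \sqrt{15} \approx -17959.0 + 3222.3 i$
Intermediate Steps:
$X = i \sqrt{15}$ ($X = \sqrt{-15} = i \sqrt{15} \approx 3.873 i$)
$a = 4$ ($a = \left(-2\right)^{2} = 4$)
$\left(X 26 \cdot 32 - \frac{11204}{a \left(-322\right)}\right) - 17968 = \left(i \sqrt{15} \cdot 26 \cdot 32 - \frac{11204}{4 \left(-322\right)}\right) - 17968 = \left(26 i \sqrt{15} \cdot 32 - \frac{11204}{-1288}\right) - 17968 = \left(832 i \sqrt{15} - - \frac{2801}{322}\right) - 17968 = \left(832 i \sqrt{15} + \frac{2801}{322}\right) - 17968 = \left(\frac{2801}{322} + 832 i \sqrt{15}\right) - 17968 = - \frac{5782895}{322} + 832 i \sqrt{15}$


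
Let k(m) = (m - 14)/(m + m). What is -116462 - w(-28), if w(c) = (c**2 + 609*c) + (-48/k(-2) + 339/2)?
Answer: -200703/2 ≈ -1.0035e+5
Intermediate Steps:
k(m) = (-14 + m)/(2*m) (k(m) = (-14 + m)/((2*m)) = (-14 + m)*(1/(2*m)) = (-14 + m)/(2*m))
w(c) = 315/2 + c**2 + 609*c (w(c) = (c**2 + 609*c) + (-48*(-4/(-14 - 2)) + 339/2) = (c**2 + 609*c) + (-48/((1/2)*(-1/2)*(-16)) + 339*(1/2)) = (c**2 + 609*c) + (-48/4 + 339/2) = (c**2 + 609*c) + (-48*1/4 + 339/2) = (c**2 + 609*c) + (-12 + 339/2) = (c**2 + 609*c) + 315/2 = 315/2 + c**2 + 609*c)
-116462 - w(-28) = -116462 - (315/2 + (-28)**2 + 609*(-28)) = -116462 - (315/2 + 784 - 17052) = -116462 - 1*(-32221/2) = -116462 + 32221/2 = -200703/2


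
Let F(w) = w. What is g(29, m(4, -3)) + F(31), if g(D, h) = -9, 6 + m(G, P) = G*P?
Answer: 22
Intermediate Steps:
m(G, P) = -6 + G*P
g(29, m(4, -3)) + F(31) = -9 + 31 = 22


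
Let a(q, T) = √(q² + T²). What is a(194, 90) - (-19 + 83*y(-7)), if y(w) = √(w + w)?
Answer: 19 + 2*√11434 - 83*I*√14 ≈ 232.86 - 310.56*I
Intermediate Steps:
a(q, T) = √(T² + q²)
y(w) = √2*√w (y(w) = √(2*w) = √2*√w)
a(194, 90) - (-19 + 83*y(-7)) = √(90² + 194²) - (-19 + 83*(√2*√(-7))) = √(8100 + 37636) - (-19 + 83*(√2*(I*√7))) = √45736 - (-19 + 83*(I*√14)) = 2*√11434 - (-19 + 83*I*√14) = 2*√11434 + (19 - 83*I*√14) = 19 + 2*√11434 - 83*I*√14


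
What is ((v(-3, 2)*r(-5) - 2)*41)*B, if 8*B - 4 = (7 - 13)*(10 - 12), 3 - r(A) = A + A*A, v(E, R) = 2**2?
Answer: -5740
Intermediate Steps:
v(E, R) = 4
r(A) = 3 - A - A**2 (r(A) = 3 - (A + A*A) = 3 - (A + A**2) = 3 + (-A - A**2) = 3 - A - A**2)
B = 2 (B = 1/2 + ((7 - 13)*(10 - 12))/8 = 1/2 + (-6*(-2))/8 = 1/2 + (1/8)*12 = 1/2 + 3/2 = 2)
((v(-3, 2)*r(-5) - 2)*41)*B = ((4*(3 - 1*(-5) - 1*(-5)**2) - 2)*41)*2 = ((4*(3 + 5 - 1*25) - 2)*41)*2 = ((4*(3 + 5 - 25) - 2)*41)*2 = ((4*(-17) - 2)*41)*2 = ((-68 - 2)*41)*2 = -70*41*2 = -2870*2 = -5740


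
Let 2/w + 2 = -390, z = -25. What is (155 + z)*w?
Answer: -65/98 ≈ -0.66327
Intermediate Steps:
w = -1/196 (w = 2/(-2 - 390) = 2/(-392) = 2*(-1/392) = -1/196 ≈ -0.0051020)
(155 + z)*w = (155 - 25)*(-1/196) = 130*(-1/196) = -65/98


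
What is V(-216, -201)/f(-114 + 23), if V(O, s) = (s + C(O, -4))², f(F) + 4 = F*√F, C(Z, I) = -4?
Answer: -168100/753587 + 3824275*I*√91/753587 ≈ -0.22307 + 48.41*I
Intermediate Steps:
f(F) = -4 + F^(3/2) (f(F) = -4 + F*√F = -4 + F^(3/2))
V(O, s) = (-4 + s)² (V(O, s) = (s - 4)² = (-4 + s)²)
V(-216, -201)/f(-114 + 23) = (-4 - 201)²/(-4 + (-114 + 23)^(3/2)) = (-205)²/(-4 + (-91)^(3/2)) = 42025/(-4 - 91*I*√91)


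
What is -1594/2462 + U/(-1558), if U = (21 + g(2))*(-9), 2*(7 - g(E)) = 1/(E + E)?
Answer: -7463191/15343184 ≈ -0.48642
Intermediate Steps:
g(E) = 7 - 1/(4*E) (g(E) = 7 - 1/(2*(E + E)) = 7 - 1/(2*E)/2 = 7 - 1/(4*E))
U = -2007/8 (U = (21 + (7 - ¼/2))*(-9) = (21 + (7 - ¼*½))*(-9) = (21 + (7 - ⅛))*(-9) = (21 + 55/8)*(-9) = (223/8)*(-9) = -2007/8 ≈ -250.88)
-1594/2462 + U/(-1558) = -1594/2462 - 2007/8/(-1558) = -1594*1/2462 - 2007/8*(-1/1558) = -797/1231 + 2007/12464 = -7463191/15343184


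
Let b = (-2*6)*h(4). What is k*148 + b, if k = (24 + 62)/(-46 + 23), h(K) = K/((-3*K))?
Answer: -12636/23 ≈ -549.39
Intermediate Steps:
h(K) = -⅓ (h(K) = K*(-1/(3*K)) = -⅓)
k = -86/23 (k = 86/(-23) = 86*(-1/23) = -86/23 ≈ -3.7391)
b = 4 (b = -2*6*(-⅓) = -12*(-⅓) = 4)
k*148 + b = -86/23*148 + 4 = -12728/23 + 4 = -12636/23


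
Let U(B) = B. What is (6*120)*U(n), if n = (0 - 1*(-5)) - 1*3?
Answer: 1440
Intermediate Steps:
n = 2 (n = (0 + 5) - 3 = 5 - 3 = 2)
(6*120)*U(n) = (6*120)*2 = 720*2 = 1440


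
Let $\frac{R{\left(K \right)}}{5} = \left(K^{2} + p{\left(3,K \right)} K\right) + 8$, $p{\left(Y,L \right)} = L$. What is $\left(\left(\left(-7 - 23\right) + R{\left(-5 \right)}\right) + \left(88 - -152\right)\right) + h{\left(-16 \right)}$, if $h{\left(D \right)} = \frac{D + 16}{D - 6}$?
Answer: $500$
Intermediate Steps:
$h{\left(D \right)} = \frac{16 + D}{-6 + D}$
$R{\left(K \right)} = 40 + 10 K^{2}$ ($R{\left(K \right)} = 5 \left(\left(K^{2} + K K\right) + 8\right) = 5 \left(\left(K^{2} + K^{2}\right) + 8\right) = 5 \left(2 K^{2} + 8\right) = 5 \left(8 + 2 K^{2}\right) = 40 + 10 K^{2}$)
$\left(\left(\left(-7 - 23\right) + R{\left(-5 \right)}\right) + \left(88 - -152\right)\right) + h{\left(-16 \right)} = \left(\left(\left(-7 - 23\right) + \left(40 + 10 \left(-5\right)^{2}\right)\right) + \left(88 - -152\right)\right) + \frac{16 - 16}{-6 - 16} = \left(\left(-30 + \left(40 + 10 \cdot 25\right)\right) + \left(88 + 152\right)\right) + \frac{1}{-22} \cdot 0 = \left(\left(-30 + \left(40 + 250\right)\right) + 240\right) - 0 = \left(\left(-30 + 290\right) + 240\right) + 0 = \left(260 + 240\right) + 0 = 500 + 0 = 500$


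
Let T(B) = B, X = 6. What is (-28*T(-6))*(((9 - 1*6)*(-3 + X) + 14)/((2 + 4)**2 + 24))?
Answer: 322/5 ≈ 64.400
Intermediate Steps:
(-28*T(-6))*(((9 - 1*6)*(-3 + X) + 14)/((2 + 4)**2 + 24)) = (-28*(-6))*(((9 - 1*6)*(-3 + 6) + 14)/((2 + 4)**2 + 24)) = 168*(((9 - 6)*3 + 14)/(6**2 + 24)) = 168*((3*3 + 14)/(36 + 24)) = 168*((9 + 14)/60) = 168*(23*(1/60)) = 168*(23/60) = 322/5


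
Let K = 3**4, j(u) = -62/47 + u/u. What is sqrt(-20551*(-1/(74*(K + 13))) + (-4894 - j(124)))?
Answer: I*sqrt(59160593927)/3478 ≈ 69.934*I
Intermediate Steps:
j(u) = -15/47 (j(u) = -62*1/47 + 1 = -62/47 + 1 = -15/47)
K = 81
sqrt(-20551*(-1/(74*(K + 13))) + (-4894 - j(124))) = sqrt(-20551*(-1/(74*(81 + 13))) + (-4894 - 1*(-15/47))) = sqrt(-20551/(94*(-74)) + (-4894 + 15/47)) = sqrt(-20551/(-6956) - 230003/47) = sqrt(-20551*(-1/6956) - 230003/47) = sqrt(20551/6956 - 230003/47) = sqrt(-34019893/6956) = I*sqrt(59160593927)/3478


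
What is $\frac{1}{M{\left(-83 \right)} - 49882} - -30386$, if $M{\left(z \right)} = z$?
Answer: $\frac{1518236489}{49965} \approx 30386.0$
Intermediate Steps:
$\frac{1}{M{\left(-83 \right)} - 49882} - -30386 = \frac{1}{-83 - 49882} - -30386 = \frac{1}{-49965} + 30386 = - \frac{1}{49965} + 30386 = \frac{1518236489}{49965}$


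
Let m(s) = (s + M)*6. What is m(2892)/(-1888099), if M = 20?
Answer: -17472/1888099 ≈ -0.0092538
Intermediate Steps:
m(s) = 120 + 6*s (m(s) = (s + 20)*6 = (20 + s)*6 = 120 + 6*s)
m(2892)/(-1888099) = (120 + 6*2892)/(-1888099) = (120 + 17352)*(-1/1888099) = 17472*(-1/1888099) = -17472/1888099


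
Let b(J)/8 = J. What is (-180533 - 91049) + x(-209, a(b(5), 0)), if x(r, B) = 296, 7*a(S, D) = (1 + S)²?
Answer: -271286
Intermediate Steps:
b(J) = 8*J
a(S, D) = (1 + S)²/7
(-180533 - 91049) + x(-209, a(b(5), 0)) = (-180533 - 91049) + 296 = -271582 + 296 = -271286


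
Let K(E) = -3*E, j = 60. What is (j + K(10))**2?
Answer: 900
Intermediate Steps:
(j + K(10))**2 = (60 - 3*10)**2 = (60 - 30)**2 = 30**2 = 900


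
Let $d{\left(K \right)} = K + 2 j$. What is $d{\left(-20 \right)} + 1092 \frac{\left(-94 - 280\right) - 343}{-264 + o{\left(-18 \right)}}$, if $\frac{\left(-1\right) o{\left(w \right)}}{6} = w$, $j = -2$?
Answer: $4995$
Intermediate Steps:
$o{\left(w \right)} = - 6 w$
$d{\left(K \right)} = -4 + K$ ($d{\left(K \right)} = K + 2 \left(-2\right) = K - 4 = -4 + K$)
$d{\left(-20 \right)} + 1092 \frac{\left(-94 - 280\right) - 343}{-264 + o{\left(-18 \right)}} = \left(-4 - 20\right) + 1092 \frac{\left(-94 - 280\right) - 343}{-264 - -108} = -24 + 1092 \frac{\left(-94 - 280\right) - 343}{-264 + 108} = -24 + 1092 \frac{-374 - 343}{-156} = -24 + 1092 \left(\left(-717\right) \left(- \frac{1}{156}\right)\right) = -24 + 1092 \cdot \frac{239}{52} = -24 + 5019 = 4995$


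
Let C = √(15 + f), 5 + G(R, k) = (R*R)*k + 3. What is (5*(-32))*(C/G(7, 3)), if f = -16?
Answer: -32*I/29 ≈ -1.1034*I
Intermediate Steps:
G(R, k) = -2 + k*R² (G(R, k) = -5 + ((R*R)*k + 3) = -5 + (R²*k + 3) = -5 + (k*R² + 3) = -5 + (3 + k*R²) = -2 + k*R²)
C = I (C = √(15 - 16) = √(-1) = I ≈ 1.0*I)
(5*(-32))*(C/G(7, 3)) = (5*(-32))*(I/(-2 + 3*7²)) = -160*I/(-2 + 3*49) = -160*I/(-2 + 147) = -160*I/145 = -32*I/29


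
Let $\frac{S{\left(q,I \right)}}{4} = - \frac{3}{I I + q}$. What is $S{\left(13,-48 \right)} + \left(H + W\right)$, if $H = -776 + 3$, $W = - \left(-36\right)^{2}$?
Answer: $- \frac{4793885}{2317} \approx -2069.0$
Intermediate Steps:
$S{\left(q,I \right)} = - \frac{12}{q + I^{2}}$ ($S{\left(q,I \right)} = 4 \left(- \frac{3}{I I + q}\right) = 4 \left(- \frac{3}{I^{2} + q}\right) = 4 \left(- \frac{3}{q + I^{2}}\right) = - \frac{12}{q + I^{2}}$)
$W = -1296$ ($W = \left(-1\right) 1296 = -1296$)
$H = -773$
$S{\left(13,-48 \right)} + \left(H + W\right) = - \frac{12}{13 + \left(-48\right)^{2}} - 2069 = - \frac{12}{13 + 2304} - 2069 = - \frac{12}{2317} - 2069 = - \frac{4793885}{2317}$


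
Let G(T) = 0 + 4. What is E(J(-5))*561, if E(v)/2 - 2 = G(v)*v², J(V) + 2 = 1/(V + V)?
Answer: 550902/25 ≈ 22036.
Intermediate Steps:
G(T) = 4
J(V) = -2 + 1/(2*V) (J(V) = -2 + 1/(V + V) = -2 + 1/(2*V))
E(v) = 4 + 8*v² (E(v) = 4 + 2*(4*v²) = 4 + 8*v²)
E(J(-5))*561 = (4 + 8*(-2 + (½)/(-5))²)*561 = (4 + 8*(-2 + (½)*(-⅕))²)*561 = (4 + 8*(-2 - ⅒)²)*561 = (4 + 8*(-21/10)²)*561 = (4 + 8*(441/100))*561 = (4 + 882/25)*561 = (982/25)*561 = 550902/25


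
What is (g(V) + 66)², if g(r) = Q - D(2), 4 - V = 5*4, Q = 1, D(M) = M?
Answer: 4225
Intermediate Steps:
V = -16 (V = 4 - 5*4 = 4 - 1*20 = 4 - 20 = -16)
g(r) = -1 (g(r) = 1 - 1*2 = 1 - 2 = -1)
(g(V) + 66)² = (-1 + 66)² = 65² = 4225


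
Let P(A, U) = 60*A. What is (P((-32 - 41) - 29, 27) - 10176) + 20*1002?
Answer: 3744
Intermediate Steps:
(P((-32 - 41) - 29, 27) - 10176) + 20*1002 = (60*((-32 - 41) - 29) - 10176) + 20*1002 = (60*(-73 - 29) - 10176) + 20040 = (60*(-102) - 10176) + 20040 = (-6120 - 10176) + 20040 = -16296 + 20040 = 3744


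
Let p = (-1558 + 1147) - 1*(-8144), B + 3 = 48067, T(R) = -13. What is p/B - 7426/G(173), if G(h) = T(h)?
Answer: 357023793/624832 ≈ 571.39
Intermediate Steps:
G(h) = -13
B = 48064 (B = -3 + 48067 = 48064)
p = 7733 (p = -411 + 8144 = 7733)
p/B - 7426/G(173) = 7733/48064 - 7426/(-13) = 7733*(1/48064) - 7426*(-1/13) = 7733/48064 + 7426/13 = 357023793/624832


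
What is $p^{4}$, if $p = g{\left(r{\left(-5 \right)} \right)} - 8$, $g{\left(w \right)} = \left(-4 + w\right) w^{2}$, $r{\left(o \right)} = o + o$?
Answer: $3930163511296$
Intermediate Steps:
$r{\left(o \right)} = 2 o$
$g{\left(w \right)} = w^{2} \left(-4 + w\right)$
$p = -1408$ ($p = \left(2 \left(-5\right)\right)^{2} \left(-4 + 2 \left(-5\right)\right) - 8 = \left(-10\right)^{2} \left(-4 - 10\right) - 8 = 100 \left(-14\right) - 8 = -1400 - 8 = -1408$)
$p^{4} = \left(-1408\right)^{4} = 3930163511296$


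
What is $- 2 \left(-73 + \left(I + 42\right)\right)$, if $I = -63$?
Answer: $188$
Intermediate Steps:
$- 2 \left(-73 + \left(I + 42\right)\right) = - 2 \left(-73 + \left(-63 + 42\right)\right) = - 2 \left(-73 - 21\right) = \left(-2\right) \left(-94\right) = 188$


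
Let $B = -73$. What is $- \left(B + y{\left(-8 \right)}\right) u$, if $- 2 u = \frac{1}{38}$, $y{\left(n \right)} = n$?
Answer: $- \frac{81}{76} \approx -1.0658$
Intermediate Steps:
$u = - \frac{1}{76}$ ($u = - \frac{1}{2 \cdot 38} = \left(- \frac{1}{2}\right) \frac{1}{38} = - \frac{1}{76} \approx -0.013158$)
$- \left(B + y{\left(-8 \right)}\right) u = - \frac{\left(-73 - 8\right) \left(-1\right)}{76} = - \frac{\left(-81\right) \left(-1\right)}{76} = \left(-1\right) \frac{81}{76} = - \frac{81}{76}$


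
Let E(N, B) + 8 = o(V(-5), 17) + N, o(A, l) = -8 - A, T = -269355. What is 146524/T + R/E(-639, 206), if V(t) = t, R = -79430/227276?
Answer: -33268473443/61217926980 ≈ -0.54344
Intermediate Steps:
R = -39715/113638 (R = -79430*1/227276 = -39715/113638 ≈ -0.34949)
E(N, B) = -11 + N (E(N, B) = -8 + ((-8 - 1*(-5)) + N) = -8 + ((-8 + 5) + N) = -8 + (-3 + N) = -11 + N)
146524/T + R/E(-639, 206) = 146524/(-269355) - 39715/(113638*(-11 - 639)) = 146524*(-1/269355) - 39715/113638/(-650) = -146524/269355 - 39715/113638*(-1/650) = -146524/269355 + 611/1136380 = -33268473443/61217926980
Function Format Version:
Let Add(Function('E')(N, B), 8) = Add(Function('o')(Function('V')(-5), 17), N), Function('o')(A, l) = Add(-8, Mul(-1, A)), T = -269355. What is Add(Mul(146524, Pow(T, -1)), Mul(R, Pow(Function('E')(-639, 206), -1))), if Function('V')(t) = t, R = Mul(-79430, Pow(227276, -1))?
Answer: Rational(-33268473443, 61217926980) ≈ -0.54344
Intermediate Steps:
R = Rational(-39715, 113638) (R = Mul(-79430, Rational(1, 227276)) = Rational(-39715, 113638) ≈ -0.34949)
Function('E')(N, B) = Add(-11, N) (Function('E')(N, B) = Add(-8, Add(Add(-8, Mul(-1, -5)), N)) = Add(-8, Add(Add(-8, 5), N)) = Add(-8, Add(-3, N)) = Add(-11, N))
Add(Mul(146524, Pow(T, -1)), Mul(R, Pow(Function('E')(-639, 206), -1))) = Add(Mul(146524, Pow(-269355, -1)), Mul(Rational(-39715, 113638), Pow(Add(-11, -639), -1))) = Add(Mul(146524, Rational(-1, 269355)), Mul(Rational(-39715, 113638), Pow(-650, -1))) = Add(Rational(-146524, 269355), Mul(Rational(-39715, 113638), Rational(-1, 650))) = Add(Rational(-146524, 269355), Rational(611, 1136380)) = Rational(-33268473443, 61217926980)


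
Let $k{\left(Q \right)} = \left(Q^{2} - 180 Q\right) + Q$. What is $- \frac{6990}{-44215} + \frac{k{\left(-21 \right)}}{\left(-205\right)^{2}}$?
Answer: $\frac{3835662}{14865083} \approx 0.25803$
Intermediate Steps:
$k{\left(Q \right)} = Q^{2} - 179 Q$
$- \frac{6990}{-44215} + \frac{k{\left(-21 \right)}}{\left(-205\right)^{2}} = - \frac{6990}{-44215} + \frac{\left(-21\right) \left(-179 - 21\right)}{\left(-205\right)^{2}} = \left(-6990\right) \left(- \frac{1}{44215}\right) + \frac{\left(-21\right) \left(-200\right)}{42025} = \frac{1398}{8843} + 4200 \cdot \frac{1}{42025} = \frac{1398}{8843} + \frac{168}{1681} = \frac{3835662}{14865083}$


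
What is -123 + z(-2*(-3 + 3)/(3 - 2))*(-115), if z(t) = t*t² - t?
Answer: -123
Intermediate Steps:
z(t) = t³ - t
-123 + z(-2*(-3 + 3)/(3 - 2))*(-115) = -123 + ((-2*(-3 + 3)/(3 - 2))³ - (-2)*(-3 + 3)/(3 - 2))*(-115) = -123 + ((-0/1)³ - (-2)*0/1)*(-115) = -123 + ((-0)³ - (-2)*0*1)*(-115) = -123 + ((-2*0)³ - (-2)*0)*(-115) = -123 + (0³ - 1*0)*(-115) = -123 + (0 + 0)*(-115) = -123 + 0*(-115) = -123 + 0 = -123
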